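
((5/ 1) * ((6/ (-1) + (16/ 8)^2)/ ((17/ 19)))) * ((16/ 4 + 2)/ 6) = -11.18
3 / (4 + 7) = 3 / 11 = 0.27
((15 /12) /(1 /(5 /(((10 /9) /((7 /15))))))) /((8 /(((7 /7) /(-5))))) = -21 /320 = -0.07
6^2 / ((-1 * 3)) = -12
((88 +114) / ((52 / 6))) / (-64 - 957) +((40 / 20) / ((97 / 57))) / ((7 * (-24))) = -1075135 / 36049468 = -0.03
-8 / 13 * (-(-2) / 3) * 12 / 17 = -0.29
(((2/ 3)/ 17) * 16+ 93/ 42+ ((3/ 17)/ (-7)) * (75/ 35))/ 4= 13933/ 19992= 0.70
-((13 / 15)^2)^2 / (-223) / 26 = 2197 / 22578750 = 0.00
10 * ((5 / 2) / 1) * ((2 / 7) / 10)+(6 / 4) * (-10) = -100 / 7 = -14.29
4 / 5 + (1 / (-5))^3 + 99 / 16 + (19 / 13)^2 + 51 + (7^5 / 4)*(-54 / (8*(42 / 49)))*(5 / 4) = -111677528057 / 2704000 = -41300.86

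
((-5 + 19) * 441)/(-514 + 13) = -2058/167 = -12.32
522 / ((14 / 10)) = 2610 / 7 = 372.86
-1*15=-15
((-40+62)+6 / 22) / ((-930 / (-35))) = 1715 / 2046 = 0.84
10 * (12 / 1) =120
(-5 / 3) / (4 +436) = -1 / 264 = -0.00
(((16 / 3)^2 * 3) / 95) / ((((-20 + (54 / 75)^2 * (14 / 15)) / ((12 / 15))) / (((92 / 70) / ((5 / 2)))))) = -117760 / 6083553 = -0.02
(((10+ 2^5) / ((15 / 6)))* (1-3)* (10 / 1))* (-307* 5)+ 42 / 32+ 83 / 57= 470375645 / 912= 515762.77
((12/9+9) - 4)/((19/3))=1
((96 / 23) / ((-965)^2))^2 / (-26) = -4608 / 5963596864298125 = -0.00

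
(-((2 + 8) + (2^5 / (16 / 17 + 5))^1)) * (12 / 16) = -2331 / 202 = -11.54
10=10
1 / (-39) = -0.03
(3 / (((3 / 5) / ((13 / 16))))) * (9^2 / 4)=5265 / 64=82.27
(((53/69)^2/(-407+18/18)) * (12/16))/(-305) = 2809/786072840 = 0.00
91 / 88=1.03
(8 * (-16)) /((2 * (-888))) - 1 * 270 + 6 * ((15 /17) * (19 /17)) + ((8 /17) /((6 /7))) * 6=-8363536 /32079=-260.72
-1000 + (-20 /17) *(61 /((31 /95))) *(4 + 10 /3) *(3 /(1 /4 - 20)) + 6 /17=-31419106 /41633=-754.67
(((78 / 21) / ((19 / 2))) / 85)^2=2704 / 127803025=0.00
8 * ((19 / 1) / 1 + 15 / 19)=158.32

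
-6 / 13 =-0.46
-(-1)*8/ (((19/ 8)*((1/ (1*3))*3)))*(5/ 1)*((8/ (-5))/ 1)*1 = -512/ 19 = -26.95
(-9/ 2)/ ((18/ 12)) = -3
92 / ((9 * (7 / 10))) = 920 / 63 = 14.60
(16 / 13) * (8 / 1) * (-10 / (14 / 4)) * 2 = -5120 / 91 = -56.26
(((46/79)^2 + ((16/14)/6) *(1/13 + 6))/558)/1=0.00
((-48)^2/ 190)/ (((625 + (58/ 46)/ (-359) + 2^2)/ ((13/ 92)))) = 56004/ 20558095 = 0.00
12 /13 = 0.92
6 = 6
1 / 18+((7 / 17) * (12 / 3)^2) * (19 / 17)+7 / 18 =20308 / 2601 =7.81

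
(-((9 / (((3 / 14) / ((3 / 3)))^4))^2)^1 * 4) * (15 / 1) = -29515781120 / 27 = -1093177078.52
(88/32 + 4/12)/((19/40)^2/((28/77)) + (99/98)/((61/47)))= 176948800/80276757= 2.20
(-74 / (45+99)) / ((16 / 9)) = -37 / 128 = -0.29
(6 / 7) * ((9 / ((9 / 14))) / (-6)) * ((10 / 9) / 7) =-20 / 63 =-0.32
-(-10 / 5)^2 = -4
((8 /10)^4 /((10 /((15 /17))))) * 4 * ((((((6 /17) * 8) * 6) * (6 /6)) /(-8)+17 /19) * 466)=-56546304 /686375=-82.38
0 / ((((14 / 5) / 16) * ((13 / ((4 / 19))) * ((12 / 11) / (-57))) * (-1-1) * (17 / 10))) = 0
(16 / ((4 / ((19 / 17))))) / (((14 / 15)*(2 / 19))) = 5415 / 119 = 45.50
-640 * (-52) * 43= 1431040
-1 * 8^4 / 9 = -4096 / 9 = -455.11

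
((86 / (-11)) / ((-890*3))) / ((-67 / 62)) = -2666 / 983895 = -0.00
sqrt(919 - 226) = 3*sqrt(77) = 26.32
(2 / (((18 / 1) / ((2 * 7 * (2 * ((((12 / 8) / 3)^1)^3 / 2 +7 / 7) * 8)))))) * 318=25228 / 3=8409.33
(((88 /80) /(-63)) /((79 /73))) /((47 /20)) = -1606 /233919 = -0.01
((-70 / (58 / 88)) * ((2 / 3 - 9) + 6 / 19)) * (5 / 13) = 7037800 / 21489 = 327.51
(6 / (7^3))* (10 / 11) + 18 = 67974 / 3773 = 18.02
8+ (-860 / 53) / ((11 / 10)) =-3936 / 583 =-6.75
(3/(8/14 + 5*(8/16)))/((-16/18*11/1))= -189/1892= -0.10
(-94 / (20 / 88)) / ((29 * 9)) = -2068 / 1305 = -1.58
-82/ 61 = -1.34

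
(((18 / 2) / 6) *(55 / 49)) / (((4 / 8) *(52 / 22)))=1815 / 1274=1.42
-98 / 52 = -49 / 26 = -1.88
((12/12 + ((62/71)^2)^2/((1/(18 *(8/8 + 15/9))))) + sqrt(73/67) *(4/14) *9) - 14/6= 18 *sqrt(4891)/469 + 2026145660/76235043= 29.26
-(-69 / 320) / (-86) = -69 / 27520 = -0.00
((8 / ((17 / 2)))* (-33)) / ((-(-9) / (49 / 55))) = -784 / 255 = -3.07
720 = 720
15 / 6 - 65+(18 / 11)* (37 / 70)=-47459 / 770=-61.64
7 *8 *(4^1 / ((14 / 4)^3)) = 5.22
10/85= 2/17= 0.12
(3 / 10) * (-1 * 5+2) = -9 / 10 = -0.90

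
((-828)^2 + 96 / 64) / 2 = 1371171 / 4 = 342792.75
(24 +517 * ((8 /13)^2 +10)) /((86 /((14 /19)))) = 6376118 /138073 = 46.18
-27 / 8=-3.38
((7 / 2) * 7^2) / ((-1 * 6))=-28.58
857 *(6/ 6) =857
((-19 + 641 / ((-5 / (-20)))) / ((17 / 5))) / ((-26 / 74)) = -470825 / 221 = -2130.43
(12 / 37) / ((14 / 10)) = 60 / 259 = 0.23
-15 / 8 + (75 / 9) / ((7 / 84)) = 785 / 8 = 98.12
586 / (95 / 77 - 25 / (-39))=879879 / 2815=312.57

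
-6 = -6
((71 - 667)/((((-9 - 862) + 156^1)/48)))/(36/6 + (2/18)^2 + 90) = 2317248/5560555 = 0.42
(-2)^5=-32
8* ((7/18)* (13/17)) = 364/153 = 2.38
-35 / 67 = -0.52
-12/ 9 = -4/ 3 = -1.33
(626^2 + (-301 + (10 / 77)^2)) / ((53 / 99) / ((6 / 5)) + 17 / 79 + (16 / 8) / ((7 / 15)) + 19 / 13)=128753970034950 / 2107205177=61101.77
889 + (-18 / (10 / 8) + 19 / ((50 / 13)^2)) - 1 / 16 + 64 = 9398219 / 10000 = 939.82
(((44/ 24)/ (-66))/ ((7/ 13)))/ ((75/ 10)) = -13/ 1890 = -0.01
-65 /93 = -0.70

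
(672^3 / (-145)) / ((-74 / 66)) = 10014326784 / 5365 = 1866603.31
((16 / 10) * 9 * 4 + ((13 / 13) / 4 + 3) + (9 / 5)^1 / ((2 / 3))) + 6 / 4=1301 / 20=65.05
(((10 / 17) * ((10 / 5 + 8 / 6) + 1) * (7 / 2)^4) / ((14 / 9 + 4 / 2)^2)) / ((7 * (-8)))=-601965 / 1114112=-0.54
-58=-58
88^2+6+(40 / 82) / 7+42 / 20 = 7752.17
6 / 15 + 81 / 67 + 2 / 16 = 4647 / 2680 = 1.73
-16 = -16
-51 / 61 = -0.84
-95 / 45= -19 / 9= -2.11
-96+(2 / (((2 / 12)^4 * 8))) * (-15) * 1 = -4956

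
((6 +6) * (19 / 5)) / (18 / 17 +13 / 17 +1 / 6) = 23256 / 1015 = 22.91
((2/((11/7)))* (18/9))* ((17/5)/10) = 238/275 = 0.87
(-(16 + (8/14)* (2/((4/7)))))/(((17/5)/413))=-37170/17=-2186.47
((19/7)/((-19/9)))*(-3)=27/7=3.86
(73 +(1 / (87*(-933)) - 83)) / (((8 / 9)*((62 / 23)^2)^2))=-227150017951 / 1066142195072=-0.21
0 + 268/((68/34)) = 134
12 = 12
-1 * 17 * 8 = -136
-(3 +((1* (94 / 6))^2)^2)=-4879924 / 81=-60245.98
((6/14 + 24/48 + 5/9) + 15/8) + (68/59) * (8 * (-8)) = -2093521/29736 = -70.40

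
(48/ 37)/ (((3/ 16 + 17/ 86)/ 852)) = 28136448/ 9805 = 2869.60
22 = 22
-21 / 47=-0.45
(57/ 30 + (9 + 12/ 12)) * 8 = 95.20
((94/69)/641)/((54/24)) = 376/398061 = 0.00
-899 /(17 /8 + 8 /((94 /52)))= -338024 /2463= -137.24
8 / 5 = 1.60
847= 847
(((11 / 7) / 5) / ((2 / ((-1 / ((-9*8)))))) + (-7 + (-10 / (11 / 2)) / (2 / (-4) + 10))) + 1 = -6519461 / 1053360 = -6.19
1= 1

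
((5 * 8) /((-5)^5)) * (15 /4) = -6 /125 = -0.05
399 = 399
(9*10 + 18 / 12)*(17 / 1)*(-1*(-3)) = 9333 / 2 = 4666.50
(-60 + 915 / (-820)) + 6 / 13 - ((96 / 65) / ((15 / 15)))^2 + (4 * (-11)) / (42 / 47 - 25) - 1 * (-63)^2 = -287616601397 / 71368700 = -4030.01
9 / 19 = 0.47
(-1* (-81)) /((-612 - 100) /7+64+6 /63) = -1701 /790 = -2.15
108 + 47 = 155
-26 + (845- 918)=-99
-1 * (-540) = 540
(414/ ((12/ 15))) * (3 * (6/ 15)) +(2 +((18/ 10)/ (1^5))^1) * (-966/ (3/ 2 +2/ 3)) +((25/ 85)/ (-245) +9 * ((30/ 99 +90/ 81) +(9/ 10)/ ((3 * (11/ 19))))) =-1257688987/ 1191190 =-1055.83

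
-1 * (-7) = 7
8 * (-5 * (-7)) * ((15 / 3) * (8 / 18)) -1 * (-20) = 5780 / 9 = 642.22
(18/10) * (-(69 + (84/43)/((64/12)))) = -107379/860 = -124.86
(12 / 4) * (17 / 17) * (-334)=-1002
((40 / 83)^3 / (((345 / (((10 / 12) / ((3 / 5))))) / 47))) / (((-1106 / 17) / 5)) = -319600000 / 196359089031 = -0.00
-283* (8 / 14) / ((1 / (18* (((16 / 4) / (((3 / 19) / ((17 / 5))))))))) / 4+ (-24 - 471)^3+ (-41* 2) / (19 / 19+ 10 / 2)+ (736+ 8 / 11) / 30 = -46719767158 / 385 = -121350044.57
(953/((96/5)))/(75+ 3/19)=0.66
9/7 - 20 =-131/7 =-18.71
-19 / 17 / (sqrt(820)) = -19 * sqrt(205) / 6970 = -0.04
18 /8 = 9 /4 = 2.25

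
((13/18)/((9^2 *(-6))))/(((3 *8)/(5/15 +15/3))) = -13/39366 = -0.00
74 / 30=37 / 15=2.47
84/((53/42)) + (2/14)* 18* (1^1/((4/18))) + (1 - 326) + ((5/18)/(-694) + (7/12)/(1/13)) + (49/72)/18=-39915854663/166843152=-239.24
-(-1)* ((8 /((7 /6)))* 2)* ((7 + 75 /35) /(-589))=-6144 /28861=-0.21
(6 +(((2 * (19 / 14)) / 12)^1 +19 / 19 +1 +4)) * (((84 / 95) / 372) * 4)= 1027 / 8835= 0.12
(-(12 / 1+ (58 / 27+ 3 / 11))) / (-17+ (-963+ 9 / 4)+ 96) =17132 / 1047519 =0.02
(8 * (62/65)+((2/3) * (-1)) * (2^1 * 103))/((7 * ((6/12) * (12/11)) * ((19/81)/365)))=-91392642/1729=-52858.67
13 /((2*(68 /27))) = 2.58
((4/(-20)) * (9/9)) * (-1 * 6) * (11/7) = 1.89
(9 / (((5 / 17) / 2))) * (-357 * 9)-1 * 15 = -983253 / 5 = -196650.60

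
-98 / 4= -49 / 2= -24.50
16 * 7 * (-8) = -896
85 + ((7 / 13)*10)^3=529745 / 2197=241.12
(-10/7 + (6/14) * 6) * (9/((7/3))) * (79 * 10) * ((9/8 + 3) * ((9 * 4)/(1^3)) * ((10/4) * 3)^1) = 3878577.55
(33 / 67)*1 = 33 / 67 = 0.49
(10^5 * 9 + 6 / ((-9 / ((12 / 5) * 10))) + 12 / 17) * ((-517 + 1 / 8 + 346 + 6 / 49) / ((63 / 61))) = -15617343477725 / 104958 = -148796123.00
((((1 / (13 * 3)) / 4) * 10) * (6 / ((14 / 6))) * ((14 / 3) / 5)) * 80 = 160 / 13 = 12.31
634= 634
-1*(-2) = 2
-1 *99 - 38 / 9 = -929 / 9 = -103.22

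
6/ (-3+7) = 3/ 2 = 1.50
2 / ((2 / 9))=9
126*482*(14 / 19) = 850248 / 19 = 44749.89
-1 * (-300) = 300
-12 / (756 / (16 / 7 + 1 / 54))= -871 / 23814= -0.04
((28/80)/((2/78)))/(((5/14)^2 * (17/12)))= 160524/2125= 75.54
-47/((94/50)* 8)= -25/8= -3.12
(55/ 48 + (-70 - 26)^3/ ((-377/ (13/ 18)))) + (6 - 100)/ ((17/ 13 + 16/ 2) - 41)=243597029/ 143376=1699.01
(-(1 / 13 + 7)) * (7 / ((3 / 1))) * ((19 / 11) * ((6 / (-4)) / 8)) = 3059 / 572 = 5.35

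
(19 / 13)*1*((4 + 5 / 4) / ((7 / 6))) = 171 / 26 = 6.58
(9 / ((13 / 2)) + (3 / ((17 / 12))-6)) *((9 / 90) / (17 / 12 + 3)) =-3312 / 58565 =-0.06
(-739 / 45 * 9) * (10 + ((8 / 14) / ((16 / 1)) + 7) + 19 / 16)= -1508299 / 560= -2693.39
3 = 3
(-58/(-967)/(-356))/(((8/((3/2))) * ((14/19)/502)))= -0.02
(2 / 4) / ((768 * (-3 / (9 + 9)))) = -1 / 256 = -0.00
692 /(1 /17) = 11764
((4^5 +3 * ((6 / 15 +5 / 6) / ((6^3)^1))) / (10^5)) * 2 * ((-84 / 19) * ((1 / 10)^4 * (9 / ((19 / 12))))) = -0.00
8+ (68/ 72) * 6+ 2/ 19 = 785/ 57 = 13.77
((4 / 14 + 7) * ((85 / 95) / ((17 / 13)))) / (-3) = -221 / 133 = -1.66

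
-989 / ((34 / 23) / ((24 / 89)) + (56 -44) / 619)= -168964716 / 939859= -179.78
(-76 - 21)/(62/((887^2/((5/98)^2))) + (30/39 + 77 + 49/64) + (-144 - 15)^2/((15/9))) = -762262341538880/119817698114165889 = -0.01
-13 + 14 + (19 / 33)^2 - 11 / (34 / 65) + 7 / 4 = -1329079 / 74052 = -17.95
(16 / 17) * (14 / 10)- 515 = -43663 / 85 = -513.68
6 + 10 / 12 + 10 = 101 / 6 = 16.83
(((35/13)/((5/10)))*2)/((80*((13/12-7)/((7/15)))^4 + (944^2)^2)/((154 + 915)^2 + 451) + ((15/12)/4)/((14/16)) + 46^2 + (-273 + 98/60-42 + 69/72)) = 92227027603200/5964337854693528167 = 0.00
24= 24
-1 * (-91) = 91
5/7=0.71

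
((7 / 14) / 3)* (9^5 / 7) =19683 / 14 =1405.93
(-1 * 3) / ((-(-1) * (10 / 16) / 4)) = -96 / 5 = -19.20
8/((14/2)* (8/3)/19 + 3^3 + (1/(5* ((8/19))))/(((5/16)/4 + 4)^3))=13512481560/47275882073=0.29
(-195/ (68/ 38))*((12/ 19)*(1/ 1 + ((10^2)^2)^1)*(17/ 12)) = -1950195/ 2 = -975097.50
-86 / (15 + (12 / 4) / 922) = -79292 / 13833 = -5.73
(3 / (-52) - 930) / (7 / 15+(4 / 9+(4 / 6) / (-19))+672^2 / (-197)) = 1163717415 / 2867107412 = 0.41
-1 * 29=-29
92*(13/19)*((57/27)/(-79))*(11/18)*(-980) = 6446440/6399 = 1007.41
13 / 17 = 0.76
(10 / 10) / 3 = 1 / 3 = 0.33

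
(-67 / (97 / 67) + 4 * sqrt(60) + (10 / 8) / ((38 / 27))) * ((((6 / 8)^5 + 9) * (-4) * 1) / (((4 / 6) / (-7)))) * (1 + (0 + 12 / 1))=-1728165060531 / 7548928 + 2582307 * sqrt(15) / 64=-72659.29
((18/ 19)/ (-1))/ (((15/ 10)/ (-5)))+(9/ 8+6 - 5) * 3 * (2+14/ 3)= 1735/ 38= 45.66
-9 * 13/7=-117/7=-16.71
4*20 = 80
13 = 13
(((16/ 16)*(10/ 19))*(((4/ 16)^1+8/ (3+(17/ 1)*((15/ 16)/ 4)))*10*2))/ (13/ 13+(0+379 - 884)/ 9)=-187125/ 702088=-0.27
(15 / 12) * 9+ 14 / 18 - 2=361 / 36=10.03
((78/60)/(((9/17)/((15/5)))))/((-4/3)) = -221/40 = -5.52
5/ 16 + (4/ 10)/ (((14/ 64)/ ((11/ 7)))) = 12489/ 3920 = 3.19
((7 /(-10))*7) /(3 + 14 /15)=-147 /118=-1.25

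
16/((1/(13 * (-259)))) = -53872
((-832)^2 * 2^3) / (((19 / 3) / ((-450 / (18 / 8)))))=-3322675200 / 19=-174877642.11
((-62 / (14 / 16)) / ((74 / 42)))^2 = 2214144 / 1369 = 1617.34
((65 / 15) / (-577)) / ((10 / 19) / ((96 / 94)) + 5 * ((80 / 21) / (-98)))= -677768 / 28968285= -0.02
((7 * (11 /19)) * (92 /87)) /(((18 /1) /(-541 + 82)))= -60214 /551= -109.28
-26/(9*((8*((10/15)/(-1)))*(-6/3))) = -13/48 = -0.27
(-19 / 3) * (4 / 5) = -76 / 15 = -5.07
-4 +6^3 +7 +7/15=3292/15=219.47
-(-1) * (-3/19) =-3/19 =-0.16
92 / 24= 23 / 6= 3.83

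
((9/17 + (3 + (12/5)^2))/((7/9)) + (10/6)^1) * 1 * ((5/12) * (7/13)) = 121471/39780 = 3.05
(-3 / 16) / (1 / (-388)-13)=291 / 20180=0.01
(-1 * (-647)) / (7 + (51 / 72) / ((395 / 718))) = 3066780 / 39283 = 78.07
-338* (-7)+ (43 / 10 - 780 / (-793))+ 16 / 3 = 4349209 / 1830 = 2376.62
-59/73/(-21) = 59/1533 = 0.04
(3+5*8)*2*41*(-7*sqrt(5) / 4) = -12341*sqrt(5) / 2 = -13797.66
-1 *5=-5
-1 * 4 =-4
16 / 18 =8 / 9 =0.89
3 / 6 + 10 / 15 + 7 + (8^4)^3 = 412316860465 / 6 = 68719476744.17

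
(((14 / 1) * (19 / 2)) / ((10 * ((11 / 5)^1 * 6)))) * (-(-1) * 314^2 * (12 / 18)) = 6556634 / 99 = 66228.63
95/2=47.50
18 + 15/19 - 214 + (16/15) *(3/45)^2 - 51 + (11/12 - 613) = -220151159/256500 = -858.29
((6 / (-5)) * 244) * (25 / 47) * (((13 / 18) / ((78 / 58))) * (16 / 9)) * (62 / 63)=-35096960 / 239841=-146.33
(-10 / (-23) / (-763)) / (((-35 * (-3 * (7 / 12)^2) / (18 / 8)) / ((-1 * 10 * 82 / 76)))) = 44280 / 114366833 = 0.00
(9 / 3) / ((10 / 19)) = 57 / 10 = 5.70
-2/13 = -0.15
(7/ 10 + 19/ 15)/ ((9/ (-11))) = -649/ 270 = -2.40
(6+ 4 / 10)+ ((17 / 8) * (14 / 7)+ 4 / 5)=229 / 20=11.45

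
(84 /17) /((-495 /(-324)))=3024 /935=3.23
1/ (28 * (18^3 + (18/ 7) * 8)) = 1/ 163872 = 0.00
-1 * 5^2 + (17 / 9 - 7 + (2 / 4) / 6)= -1081 / 36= -30.03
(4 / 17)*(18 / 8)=0.53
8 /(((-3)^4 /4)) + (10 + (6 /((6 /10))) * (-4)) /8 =-1087 /324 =-3.35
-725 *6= -4350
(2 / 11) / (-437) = -2 / 4807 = -0.00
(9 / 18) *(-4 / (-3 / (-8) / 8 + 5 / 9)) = -1152 / 347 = -3.32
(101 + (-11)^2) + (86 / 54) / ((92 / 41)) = 553211 / 2484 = 222.71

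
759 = 759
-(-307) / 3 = 307 / 3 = 102.33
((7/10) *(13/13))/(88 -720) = -7/6320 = -0.00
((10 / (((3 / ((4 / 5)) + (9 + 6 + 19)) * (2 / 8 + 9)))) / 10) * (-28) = -448 / 5587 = -0.08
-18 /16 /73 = -9 /584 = -0.02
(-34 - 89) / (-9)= 41 / 3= 13.67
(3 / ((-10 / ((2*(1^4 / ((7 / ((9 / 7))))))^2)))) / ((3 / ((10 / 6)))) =-0.02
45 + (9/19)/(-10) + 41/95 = 8623/190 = 45.38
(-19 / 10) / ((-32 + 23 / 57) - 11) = 1083 / 24280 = 0.04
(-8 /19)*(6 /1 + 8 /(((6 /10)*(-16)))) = -124 /57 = -2.18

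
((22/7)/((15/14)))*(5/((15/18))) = 88/5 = 17.60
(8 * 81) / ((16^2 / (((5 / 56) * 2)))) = 405 / 896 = 0.45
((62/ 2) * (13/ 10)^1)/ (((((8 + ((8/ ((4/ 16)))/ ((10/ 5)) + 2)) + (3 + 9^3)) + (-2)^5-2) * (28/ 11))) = 4433/ 202720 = 0.02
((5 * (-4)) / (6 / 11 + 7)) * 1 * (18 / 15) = -264 / 83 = -3.18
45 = 45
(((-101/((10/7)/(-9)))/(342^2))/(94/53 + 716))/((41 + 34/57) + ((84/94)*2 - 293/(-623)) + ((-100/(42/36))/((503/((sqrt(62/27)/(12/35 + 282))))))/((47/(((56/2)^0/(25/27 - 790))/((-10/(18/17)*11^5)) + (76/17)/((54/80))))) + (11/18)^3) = 49614171630158392856780546007258139174687344*sqrt(186)/1346114915420254955220027657435572367840937615802389160263 + 43973819133991012044750759423189887649967933677950709/255761833929848441491805254912758749889778147002453940449970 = 0.00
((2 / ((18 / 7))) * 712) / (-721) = -712 / 927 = -0.77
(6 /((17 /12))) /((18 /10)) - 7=-79 /17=-4.65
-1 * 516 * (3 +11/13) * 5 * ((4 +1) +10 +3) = -178615.38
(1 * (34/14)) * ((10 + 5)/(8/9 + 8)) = 459/112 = 4.10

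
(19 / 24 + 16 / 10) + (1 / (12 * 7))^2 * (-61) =84073 / 35280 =2.38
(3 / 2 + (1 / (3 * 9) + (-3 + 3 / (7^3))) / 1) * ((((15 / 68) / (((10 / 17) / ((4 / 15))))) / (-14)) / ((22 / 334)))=899629 / 5704776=0.16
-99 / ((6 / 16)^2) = -704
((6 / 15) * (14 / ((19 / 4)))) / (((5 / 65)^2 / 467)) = 8839376 / 95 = 93046.06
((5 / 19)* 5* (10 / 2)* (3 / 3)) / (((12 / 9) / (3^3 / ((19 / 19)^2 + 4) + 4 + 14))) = 8775 / 76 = 115.46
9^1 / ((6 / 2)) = 3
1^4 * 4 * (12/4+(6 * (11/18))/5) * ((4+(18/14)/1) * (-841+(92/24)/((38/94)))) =-56117456/855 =-65634.45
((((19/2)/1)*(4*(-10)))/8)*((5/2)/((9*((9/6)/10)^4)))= -19000000/729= -26063.10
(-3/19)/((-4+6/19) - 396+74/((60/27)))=30/69613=0.00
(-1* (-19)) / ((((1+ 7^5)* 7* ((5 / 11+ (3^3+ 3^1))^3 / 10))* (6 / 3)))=2299 / 80424026200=0.00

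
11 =11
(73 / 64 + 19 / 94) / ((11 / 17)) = 68663 / 33088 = 2.08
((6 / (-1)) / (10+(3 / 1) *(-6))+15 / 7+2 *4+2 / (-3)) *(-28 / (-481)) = 859 / 1443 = 0.60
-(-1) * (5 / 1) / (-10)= -1 / 2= -0.50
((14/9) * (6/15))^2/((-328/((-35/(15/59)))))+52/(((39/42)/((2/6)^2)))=1590274/249075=6.38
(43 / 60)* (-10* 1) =-43 / 6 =-7.17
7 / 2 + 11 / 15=127 / 30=4.23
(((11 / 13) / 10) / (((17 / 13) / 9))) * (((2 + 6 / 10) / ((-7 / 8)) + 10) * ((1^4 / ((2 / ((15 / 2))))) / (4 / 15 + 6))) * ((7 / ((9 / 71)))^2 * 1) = 47743311 / 6392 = 7469.23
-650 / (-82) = 325 / 41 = 7.93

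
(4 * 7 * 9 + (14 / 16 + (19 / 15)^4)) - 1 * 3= 102241943 / 405000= 252.45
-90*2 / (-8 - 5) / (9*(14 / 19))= 190 / 91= 2.09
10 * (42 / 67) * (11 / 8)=1155 / 134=8.62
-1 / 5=-0.20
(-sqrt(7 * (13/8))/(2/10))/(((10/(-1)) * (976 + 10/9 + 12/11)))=99 * sqrt(182)/774736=0.00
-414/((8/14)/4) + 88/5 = -14402/5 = -2880.40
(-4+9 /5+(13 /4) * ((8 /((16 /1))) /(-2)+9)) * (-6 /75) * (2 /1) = -4.20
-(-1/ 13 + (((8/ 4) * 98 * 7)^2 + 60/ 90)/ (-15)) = 73413047/ 585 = 125492.39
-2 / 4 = -1 / 2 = -0.50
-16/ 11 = -1.45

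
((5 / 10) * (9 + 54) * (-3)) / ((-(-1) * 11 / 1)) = -189 / 22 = -8.59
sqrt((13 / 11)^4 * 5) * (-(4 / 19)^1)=-676 * sqrt(5) / 2299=-0.66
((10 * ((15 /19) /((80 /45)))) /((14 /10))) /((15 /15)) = 3.17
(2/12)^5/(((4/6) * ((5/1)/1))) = 1/25920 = 0.00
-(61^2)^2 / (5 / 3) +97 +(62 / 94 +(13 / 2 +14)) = -3904471627 / 470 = -8307386.44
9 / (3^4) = 1 / 9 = 0.11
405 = 405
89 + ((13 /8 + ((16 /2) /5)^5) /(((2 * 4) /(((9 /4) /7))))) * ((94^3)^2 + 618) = 939920327923648877 /2800000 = 335685831401.30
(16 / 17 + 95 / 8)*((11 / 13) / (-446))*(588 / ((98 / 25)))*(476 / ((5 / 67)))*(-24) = 1618584660 / 2899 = 558325.17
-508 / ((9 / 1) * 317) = -508 / 2853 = -0.18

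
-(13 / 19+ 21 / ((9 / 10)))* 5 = -6845 / 57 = -120.09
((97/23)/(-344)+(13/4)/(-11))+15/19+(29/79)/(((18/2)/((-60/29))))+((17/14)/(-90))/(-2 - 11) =213129047191/534950456040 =0.40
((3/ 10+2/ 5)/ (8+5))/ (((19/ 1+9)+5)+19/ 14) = 49/ 31265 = 0.00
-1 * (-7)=7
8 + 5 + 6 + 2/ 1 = 21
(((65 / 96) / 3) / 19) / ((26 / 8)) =0.00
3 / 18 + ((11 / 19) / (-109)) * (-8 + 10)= 1939 / 12426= 0.16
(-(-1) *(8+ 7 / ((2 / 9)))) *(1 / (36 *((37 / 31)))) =0.92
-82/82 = -1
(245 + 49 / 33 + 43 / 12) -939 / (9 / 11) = -118483 / 132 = -897.60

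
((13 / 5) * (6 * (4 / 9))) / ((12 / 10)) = 5.78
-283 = -283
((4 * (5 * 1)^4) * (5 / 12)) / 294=3125 / 882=3.54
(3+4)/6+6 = 43/6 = 7.17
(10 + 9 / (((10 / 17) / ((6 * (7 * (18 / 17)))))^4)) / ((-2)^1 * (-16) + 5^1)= 183742543354 / 23125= 7945623.50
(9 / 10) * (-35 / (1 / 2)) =-63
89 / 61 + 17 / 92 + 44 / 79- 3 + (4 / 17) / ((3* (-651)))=-11766248933 / 14719596948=-0.80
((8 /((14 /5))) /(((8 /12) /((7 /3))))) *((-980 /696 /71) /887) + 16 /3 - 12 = -36527885 /5478999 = -6.67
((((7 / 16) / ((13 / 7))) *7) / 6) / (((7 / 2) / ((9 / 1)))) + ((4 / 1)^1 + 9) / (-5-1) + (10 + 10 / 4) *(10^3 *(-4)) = -50001.46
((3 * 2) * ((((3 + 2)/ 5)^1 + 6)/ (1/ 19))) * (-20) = -15960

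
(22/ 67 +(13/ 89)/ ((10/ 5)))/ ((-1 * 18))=-4787/ 214668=-0.02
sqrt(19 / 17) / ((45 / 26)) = 26*sqrt(323) / 765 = 0.61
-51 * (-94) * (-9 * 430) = -18552780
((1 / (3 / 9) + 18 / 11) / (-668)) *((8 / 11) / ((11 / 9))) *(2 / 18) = -102 / 222277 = -0.00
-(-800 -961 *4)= 4644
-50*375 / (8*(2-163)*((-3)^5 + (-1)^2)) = -9375 / 155848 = -0.06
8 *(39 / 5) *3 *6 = 5616 / 5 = 1123.20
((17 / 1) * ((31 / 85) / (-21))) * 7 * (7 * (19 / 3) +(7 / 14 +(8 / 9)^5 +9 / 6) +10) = -117.57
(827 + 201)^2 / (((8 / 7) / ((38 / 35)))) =5019724 / 5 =1003944.80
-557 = -557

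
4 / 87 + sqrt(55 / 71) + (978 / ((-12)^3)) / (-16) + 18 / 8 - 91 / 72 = sqrt(3905) / 71 + 47549 / 44544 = 1.95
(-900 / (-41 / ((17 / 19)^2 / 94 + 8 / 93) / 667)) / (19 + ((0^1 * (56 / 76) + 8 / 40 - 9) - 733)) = -74624543625 / 38968057999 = -1.92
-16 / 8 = -2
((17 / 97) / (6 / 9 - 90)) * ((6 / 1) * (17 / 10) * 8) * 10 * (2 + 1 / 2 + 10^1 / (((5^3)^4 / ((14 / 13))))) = -16510254197562 / 4125341796875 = -4.00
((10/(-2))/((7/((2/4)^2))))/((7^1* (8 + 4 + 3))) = -1/588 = -0.00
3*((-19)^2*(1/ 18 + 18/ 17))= 123101/ 102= 1206.87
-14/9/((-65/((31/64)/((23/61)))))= 13237/430560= 0.03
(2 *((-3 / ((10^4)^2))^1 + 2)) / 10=199999997 / 500000000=0.40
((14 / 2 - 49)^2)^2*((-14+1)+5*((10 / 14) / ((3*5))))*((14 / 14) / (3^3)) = -1470784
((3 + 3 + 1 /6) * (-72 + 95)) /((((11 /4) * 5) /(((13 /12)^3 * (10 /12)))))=1869647 /171072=10.93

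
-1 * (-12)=12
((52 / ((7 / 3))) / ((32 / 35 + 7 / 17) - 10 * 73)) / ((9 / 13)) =-57460 / 1300683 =-0.04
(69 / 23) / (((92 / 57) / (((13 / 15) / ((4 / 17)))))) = 12597 / 1840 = 6.85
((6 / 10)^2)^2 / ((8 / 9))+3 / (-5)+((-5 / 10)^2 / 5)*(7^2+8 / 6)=30937 / 15000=2.06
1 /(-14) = -1 /14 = -0.07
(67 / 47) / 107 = 67 / 5029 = 0.01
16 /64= 0.25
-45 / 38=-1.18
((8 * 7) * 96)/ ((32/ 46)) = 7728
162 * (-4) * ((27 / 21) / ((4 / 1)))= -1458 / 7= -208.29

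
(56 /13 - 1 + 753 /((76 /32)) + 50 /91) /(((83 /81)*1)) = 3457161 /11039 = 313.18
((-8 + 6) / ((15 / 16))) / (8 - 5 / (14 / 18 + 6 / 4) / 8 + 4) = -5248 / 28845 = -0.18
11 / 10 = 1.10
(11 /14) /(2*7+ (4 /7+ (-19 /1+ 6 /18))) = -33 /172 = -0.19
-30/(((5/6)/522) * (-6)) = 3132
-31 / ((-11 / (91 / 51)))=2821 / 561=5.03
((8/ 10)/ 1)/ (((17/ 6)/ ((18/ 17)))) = 432/ 1445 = 0.30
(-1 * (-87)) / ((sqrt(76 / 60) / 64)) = 5568 * sqrt(285) / 19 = 4947.30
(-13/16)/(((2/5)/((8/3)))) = -65/12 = -5.42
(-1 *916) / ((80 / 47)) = -10763 / 20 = -538.15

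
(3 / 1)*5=15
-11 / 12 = -0.92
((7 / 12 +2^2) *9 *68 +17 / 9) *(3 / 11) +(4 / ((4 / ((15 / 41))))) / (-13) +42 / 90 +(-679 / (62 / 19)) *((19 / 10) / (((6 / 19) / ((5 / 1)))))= -119821880807 / 21810360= -5493.81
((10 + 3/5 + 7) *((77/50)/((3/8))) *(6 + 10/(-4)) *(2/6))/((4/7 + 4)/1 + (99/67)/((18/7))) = 88982432/5430375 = 16.39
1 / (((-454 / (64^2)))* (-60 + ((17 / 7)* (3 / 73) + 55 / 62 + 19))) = 64884736 / 287766765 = 0.23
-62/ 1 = -62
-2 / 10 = -1 / 5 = -0.20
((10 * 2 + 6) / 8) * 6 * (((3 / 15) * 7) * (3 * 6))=2457 / 5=491.40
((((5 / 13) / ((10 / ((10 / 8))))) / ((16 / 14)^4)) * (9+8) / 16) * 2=204085 / 3407872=0.06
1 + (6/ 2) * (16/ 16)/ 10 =13/ 10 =1.30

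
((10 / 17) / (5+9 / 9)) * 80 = 400 / 51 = 7.84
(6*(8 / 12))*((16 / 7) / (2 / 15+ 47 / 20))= 3840 / 1043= 3.68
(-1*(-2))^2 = 4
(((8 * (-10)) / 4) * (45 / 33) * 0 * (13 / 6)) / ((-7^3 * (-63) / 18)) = 0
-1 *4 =-4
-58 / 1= -58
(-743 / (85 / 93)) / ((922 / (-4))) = 138198 / 39185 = 3.53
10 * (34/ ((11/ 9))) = 3060/ 11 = 278.18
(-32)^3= -32768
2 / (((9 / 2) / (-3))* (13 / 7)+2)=-28 / 11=-2.55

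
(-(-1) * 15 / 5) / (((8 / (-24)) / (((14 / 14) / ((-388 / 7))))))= 63 / 388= 0.16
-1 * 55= -55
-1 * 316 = -316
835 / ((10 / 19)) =3173 / 2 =1586.50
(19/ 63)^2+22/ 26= 48352/ 51597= 0.94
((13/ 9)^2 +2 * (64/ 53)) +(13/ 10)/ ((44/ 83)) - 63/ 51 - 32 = -26.28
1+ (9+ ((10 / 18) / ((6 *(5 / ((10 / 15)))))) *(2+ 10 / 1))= 274 / 27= 10.15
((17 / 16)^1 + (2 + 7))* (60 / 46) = 105 / 8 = 13.12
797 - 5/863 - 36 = 656738/863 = 760.99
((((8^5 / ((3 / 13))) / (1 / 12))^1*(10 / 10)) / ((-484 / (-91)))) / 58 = 19382272 / 3509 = 5523.59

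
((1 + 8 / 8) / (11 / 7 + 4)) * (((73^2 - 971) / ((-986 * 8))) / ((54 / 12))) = -15253 / 346086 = -0.04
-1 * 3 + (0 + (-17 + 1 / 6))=-119 / 6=-19.83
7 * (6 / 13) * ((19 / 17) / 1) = 798 / 221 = 3.61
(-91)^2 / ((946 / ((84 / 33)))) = 115934 / 5203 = 22.28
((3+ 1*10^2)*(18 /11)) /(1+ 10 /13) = 24102 /253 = 95.26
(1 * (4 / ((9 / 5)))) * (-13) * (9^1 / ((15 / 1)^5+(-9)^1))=-0.00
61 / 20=3.05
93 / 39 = 31 / 13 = 2.38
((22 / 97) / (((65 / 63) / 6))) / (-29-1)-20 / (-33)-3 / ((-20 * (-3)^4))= 21120787 / 37451700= 0.56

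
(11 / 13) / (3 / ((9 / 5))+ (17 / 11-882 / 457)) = 165891 / 251368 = 0.66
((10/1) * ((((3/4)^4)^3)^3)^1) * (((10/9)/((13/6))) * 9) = 11257097647274934075/7673845534663173472256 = 0.00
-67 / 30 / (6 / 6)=-67 / 30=-2.23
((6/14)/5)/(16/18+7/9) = 9/175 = 0.05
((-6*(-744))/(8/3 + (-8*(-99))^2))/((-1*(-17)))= 1674/3998825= 0.00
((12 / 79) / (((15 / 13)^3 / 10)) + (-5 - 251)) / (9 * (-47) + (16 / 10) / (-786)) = 593799944 / 984970815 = 0.60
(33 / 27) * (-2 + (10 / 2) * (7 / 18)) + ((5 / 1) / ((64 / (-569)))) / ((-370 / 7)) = 0.77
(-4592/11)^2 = 21086464/121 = 174268.30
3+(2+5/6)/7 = 143/42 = 3.40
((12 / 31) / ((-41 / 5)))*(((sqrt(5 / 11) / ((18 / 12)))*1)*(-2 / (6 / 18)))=240*sqrt(55) / 13981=0.13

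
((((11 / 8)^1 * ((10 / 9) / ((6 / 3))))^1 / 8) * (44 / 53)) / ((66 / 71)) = 3905 / 45792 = 0.09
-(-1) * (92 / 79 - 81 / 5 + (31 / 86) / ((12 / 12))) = -498509 / 33970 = -14.67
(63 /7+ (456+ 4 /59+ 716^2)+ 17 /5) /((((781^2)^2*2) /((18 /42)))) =227057577 /768288250440865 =0.00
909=909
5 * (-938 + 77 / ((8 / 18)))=-15295 / 4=-3823.75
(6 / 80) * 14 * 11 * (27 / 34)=6237 / 680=9.17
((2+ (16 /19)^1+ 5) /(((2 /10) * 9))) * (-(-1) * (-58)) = -43210 /171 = -252.69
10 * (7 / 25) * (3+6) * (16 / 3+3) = 210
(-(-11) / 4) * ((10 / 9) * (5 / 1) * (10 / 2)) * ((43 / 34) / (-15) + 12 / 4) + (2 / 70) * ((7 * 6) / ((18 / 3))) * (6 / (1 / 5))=419941 / 1836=228.73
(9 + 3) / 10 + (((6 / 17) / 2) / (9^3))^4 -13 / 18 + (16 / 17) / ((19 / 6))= 42881627914293943 / 55331746791624990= 0.77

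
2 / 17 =0.12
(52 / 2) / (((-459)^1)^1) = -26 / 459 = -0.06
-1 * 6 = -6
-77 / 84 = -0.92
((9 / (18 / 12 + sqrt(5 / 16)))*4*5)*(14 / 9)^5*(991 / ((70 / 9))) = 101451.47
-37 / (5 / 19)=-703 / 5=-140.60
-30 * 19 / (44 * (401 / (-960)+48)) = -136800 / 502469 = -0.27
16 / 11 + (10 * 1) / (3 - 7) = -23 / 22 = -1.05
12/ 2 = 6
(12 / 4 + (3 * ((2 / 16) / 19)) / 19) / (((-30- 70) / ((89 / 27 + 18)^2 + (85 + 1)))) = -2215007 / 136800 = -16.19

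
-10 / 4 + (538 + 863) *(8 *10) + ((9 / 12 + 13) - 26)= 448261 / 4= 112065.25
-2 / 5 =-0.40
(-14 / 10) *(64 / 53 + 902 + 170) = -1502.49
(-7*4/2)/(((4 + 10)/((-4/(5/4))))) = 16/5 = 3.20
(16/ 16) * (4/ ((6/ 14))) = 28/ 3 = 9.33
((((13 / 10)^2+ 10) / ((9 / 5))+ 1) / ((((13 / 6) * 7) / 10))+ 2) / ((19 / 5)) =9475 / 5187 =1.83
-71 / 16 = -4.44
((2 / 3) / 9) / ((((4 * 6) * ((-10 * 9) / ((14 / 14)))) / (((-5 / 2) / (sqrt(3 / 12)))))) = 1 / 5832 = 0.00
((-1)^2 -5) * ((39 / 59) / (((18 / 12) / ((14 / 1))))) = -1456 / 59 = -24.68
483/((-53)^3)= -483/148877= -0.00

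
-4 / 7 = -0.57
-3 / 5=-0.60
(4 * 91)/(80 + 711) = 52/113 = 0.46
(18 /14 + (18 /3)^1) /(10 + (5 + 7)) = 51 /154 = 0.33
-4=-4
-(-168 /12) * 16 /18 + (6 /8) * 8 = 166 /9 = 18.44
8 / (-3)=-8 / 3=-2.67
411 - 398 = 13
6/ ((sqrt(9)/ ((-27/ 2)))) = -27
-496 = -496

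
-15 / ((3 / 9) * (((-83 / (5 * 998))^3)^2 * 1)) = -694729575168615045000000 / 326940373369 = -2124942747234.56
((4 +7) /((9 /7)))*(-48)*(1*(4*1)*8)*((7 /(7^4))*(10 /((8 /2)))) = -14080 /147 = -95.78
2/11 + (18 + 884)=902.18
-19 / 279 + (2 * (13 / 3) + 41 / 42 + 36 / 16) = 92375 / 7812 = 11.82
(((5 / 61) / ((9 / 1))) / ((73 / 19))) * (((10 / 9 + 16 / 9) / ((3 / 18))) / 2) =2470 / 120231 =0.02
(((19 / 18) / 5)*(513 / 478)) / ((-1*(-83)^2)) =-1083 / 32929420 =-0.00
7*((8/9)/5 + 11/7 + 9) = 3386/45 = 75.24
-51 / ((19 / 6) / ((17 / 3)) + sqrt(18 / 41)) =1350786 / 6007 - 176868 *sqrt(82) / 6007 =-41.75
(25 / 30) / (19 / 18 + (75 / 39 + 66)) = 195 / 16141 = 0.01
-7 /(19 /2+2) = -14 /23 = -0.61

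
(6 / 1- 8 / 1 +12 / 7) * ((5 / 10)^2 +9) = -37 / 14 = -2.64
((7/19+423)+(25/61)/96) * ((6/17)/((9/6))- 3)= -2213988533/1891488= -1170.50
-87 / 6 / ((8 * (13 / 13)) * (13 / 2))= -29 / 104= -0.28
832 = 832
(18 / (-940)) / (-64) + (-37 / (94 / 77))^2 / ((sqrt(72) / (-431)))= 9 / 30080- 3498341231 *sqrt(2) / 106032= -46659.51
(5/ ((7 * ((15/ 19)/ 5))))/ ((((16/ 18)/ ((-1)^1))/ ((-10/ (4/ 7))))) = 1425/ 16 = 89.06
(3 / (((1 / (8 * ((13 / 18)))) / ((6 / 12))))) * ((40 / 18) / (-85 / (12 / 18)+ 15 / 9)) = -208 / 1359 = -0.15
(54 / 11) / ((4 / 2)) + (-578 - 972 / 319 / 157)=-28826015 / 50083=-575.56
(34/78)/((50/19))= 323/1950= 0.17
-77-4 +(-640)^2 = 409519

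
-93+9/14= -1293/14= -92.36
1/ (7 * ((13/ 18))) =18/ 91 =0.20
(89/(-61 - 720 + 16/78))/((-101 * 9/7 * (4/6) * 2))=8099/12302204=0.00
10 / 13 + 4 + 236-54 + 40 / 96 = 29201 / 156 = 187.19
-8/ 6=-4/ 3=-1.33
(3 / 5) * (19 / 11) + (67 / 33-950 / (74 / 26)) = -183548 / 555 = -330.72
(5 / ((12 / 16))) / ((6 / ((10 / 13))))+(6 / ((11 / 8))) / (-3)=-772 / 1287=-0.60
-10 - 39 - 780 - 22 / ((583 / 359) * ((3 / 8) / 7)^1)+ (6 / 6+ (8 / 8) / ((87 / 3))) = -4983781 / 4611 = -1080.85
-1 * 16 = -16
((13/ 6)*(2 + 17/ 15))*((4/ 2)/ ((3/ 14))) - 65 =-221/ 135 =-1.64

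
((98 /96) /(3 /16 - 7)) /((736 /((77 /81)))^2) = -290521 /1162180058112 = -0.00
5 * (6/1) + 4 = 34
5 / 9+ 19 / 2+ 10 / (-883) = 159643 / 15894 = 10.04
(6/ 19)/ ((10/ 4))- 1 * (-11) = 1057/ 95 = 11.13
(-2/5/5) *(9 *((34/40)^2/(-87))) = 867/145000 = 0.01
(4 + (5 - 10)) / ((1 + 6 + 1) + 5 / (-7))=-7 / 51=-0.14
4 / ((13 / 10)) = 40 / 13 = 3.08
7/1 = 7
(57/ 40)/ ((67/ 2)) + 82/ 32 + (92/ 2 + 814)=4623563/ 5360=862.61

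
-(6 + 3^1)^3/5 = -729/5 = -145.80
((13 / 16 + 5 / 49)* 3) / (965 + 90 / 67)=144117 / 50760080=0.00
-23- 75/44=-1087/44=-24.70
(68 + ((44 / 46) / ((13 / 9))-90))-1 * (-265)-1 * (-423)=199332 / 299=666.66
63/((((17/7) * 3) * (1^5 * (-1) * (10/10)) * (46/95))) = -17.86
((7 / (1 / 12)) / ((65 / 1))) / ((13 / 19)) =1596 / 845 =1.89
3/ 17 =0.18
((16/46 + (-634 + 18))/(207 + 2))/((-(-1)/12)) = -169920/4807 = -35.35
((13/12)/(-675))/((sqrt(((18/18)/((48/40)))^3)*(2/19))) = -247*sqrt(30)/67500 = -0.02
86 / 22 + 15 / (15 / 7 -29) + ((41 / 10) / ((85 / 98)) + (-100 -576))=-667.92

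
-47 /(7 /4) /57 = -188 /399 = -0.47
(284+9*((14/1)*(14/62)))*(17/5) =164662/155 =1062.34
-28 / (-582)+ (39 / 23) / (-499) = 149329 / 3339807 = 0.04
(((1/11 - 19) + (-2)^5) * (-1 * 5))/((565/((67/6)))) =18760/3729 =5.03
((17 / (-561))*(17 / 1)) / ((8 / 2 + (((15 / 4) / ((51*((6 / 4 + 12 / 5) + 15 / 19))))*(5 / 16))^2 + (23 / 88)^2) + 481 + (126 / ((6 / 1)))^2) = -121028649984 / 217568612488897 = -0.00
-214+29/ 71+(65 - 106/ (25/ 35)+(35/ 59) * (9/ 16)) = -99415983/ 335120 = -296.66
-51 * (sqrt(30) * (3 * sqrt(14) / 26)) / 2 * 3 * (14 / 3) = -1071 * sqrt(105) / 13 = -844.19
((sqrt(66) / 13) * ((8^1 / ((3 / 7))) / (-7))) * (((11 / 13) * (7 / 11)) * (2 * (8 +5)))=-112 * sqrt(66) / 39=-23.33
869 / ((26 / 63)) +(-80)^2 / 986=27073471 / 12818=2112.14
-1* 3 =-3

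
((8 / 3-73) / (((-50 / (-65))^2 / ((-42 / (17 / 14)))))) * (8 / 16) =1747291 / 850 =2055.64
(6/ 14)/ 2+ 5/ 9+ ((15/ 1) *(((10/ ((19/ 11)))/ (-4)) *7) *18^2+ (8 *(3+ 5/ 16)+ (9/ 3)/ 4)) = -235624441/ 4788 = -49211.45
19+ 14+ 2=35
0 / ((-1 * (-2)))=0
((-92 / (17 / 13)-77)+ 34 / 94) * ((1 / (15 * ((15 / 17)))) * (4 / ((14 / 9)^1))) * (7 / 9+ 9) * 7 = -20670496 / 10575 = -1954.66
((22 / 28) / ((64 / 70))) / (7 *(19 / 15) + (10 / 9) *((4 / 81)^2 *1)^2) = 106540634475 / 1099241886656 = 0.10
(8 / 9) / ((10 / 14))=56 / 45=1.24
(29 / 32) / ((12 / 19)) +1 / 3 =679 / 384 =1.77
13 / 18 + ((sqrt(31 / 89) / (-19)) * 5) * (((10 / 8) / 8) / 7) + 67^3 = 5413747 / 18 - 25 * sqrt(2759) / 378784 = 300763.72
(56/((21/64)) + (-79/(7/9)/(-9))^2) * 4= 175244/147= 1192.14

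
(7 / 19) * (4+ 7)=77 / 19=4.05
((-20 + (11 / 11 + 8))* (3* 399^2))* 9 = -47282697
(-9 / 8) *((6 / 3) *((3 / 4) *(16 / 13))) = -27 / 13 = -2.08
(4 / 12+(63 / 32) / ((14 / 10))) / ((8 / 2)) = 167 / 384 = 0.43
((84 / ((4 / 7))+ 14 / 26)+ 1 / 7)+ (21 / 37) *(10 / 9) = 1498099 / 10101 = 148.31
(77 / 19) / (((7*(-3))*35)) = -11 / 1995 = -0.01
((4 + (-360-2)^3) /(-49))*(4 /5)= 189751696 /245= 774496.72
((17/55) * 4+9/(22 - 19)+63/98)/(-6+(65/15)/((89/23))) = -1003119/1003310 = -1.00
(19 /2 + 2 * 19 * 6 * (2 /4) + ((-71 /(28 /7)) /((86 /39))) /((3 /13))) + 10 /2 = 32205 /344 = 93.62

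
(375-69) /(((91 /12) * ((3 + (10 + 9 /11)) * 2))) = 5049 /3458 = 1.46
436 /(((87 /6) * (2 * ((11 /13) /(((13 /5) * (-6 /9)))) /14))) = -2063152 /4785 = -431.17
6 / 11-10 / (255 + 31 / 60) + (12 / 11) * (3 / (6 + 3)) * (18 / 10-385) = -10642714 / 76655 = -138.84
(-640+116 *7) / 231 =172 / 231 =0.74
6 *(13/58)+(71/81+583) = 1374685/2349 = 585.22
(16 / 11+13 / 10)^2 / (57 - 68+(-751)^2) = 91809 / 6824279000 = 0.00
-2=-2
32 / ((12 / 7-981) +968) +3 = 13 / 79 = 0.16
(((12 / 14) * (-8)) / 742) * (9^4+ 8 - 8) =-157464 / 2597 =-60.63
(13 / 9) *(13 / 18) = 169 / 162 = 1.04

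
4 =4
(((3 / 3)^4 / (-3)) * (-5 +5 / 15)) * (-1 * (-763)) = 10682 / 9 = 1186.89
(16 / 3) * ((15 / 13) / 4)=20 / 13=1.54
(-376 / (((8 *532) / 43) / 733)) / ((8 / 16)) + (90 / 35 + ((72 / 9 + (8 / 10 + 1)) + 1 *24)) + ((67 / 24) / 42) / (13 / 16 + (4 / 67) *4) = -5532.71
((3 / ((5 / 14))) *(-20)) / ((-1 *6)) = 28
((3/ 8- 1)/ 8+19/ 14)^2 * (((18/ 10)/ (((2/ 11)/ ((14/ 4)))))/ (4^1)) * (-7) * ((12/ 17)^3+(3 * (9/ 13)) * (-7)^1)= 29452164251103/ 20928593920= 1407.27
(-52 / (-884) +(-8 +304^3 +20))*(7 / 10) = 19666133.24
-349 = -349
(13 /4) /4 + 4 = 77 /16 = 4.81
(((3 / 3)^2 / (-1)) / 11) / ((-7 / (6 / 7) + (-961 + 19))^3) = 216 / 2038195358111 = 0.00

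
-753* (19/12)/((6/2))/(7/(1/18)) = -4769/1512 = -3.15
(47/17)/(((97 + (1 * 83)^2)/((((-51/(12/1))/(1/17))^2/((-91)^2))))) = 230911/925617056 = 0.00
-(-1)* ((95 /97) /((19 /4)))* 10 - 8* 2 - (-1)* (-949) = -93405 /97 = -962.94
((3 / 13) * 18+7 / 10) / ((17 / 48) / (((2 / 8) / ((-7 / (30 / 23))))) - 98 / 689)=-1203948 / 1921073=-0.63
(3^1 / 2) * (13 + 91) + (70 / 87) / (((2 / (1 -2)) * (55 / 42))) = 49666 / 319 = 155.69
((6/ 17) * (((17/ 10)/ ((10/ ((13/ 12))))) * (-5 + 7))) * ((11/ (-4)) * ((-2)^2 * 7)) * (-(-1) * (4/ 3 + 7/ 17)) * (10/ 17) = -89089/ 8670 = -10.28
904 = 904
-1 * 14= -14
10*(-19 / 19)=-10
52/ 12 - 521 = -1550/ 3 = -516.67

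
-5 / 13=-0.38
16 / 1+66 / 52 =449 / 26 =17.27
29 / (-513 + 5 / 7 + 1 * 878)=203 / 2560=0.08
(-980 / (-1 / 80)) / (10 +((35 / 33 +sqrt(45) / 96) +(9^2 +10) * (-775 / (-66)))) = 18877535846400 / 259956480191 - 546416640 * sqrt(5) / 259956480191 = 72.61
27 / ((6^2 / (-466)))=-699 / 2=-349.50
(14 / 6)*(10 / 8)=35 / 12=2.92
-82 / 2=-41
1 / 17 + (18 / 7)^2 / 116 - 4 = -93830 / 24157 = -3.88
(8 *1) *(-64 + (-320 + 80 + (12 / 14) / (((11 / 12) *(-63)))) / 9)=-3518656 / 4851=-725.35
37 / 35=1.06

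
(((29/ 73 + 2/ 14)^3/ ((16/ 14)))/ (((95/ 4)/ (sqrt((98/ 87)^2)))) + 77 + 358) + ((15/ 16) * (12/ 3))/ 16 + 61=34037897462053/ 68591477440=496.24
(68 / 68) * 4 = 4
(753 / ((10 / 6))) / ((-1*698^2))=-2259 / 2436020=-0.00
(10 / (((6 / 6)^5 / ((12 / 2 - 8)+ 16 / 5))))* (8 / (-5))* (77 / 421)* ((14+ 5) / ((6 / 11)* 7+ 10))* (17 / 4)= -43197 / 2105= -20.52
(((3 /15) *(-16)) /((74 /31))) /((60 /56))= -3472 /2775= -1.25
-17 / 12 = -1.42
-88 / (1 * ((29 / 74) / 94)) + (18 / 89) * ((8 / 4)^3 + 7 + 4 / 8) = -54471301 / 2581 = -21104.73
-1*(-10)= 10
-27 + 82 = 55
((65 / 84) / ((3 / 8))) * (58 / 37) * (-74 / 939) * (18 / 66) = -15080 / 216909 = -0.07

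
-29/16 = -1.81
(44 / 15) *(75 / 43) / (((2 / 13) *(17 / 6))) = 8580 / 731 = 11.74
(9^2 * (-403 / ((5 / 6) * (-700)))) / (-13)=-4.30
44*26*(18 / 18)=1144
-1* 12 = -12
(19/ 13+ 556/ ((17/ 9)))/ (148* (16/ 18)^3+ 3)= 47658375/ 17229823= 2.77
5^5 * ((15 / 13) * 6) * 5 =1406250 / 13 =108173.08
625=625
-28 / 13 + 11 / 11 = -15 / 13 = -1.15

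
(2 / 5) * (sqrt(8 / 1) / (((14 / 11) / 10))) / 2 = 22 * sqrt(2) / 7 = 4.44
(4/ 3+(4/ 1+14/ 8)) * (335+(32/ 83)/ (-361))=853193705/ 359556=2372.91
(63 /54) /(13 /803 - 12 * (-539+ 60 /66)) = 5621 /31110342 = 0.00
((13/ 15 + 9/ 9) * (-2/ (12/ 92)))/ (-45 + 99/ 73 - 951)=94024/ 3267405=0.03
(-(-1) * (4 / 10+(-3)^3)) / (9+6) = -133 / 75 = -1.77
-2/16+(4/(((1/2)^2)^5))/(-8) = -4097/8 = -512.12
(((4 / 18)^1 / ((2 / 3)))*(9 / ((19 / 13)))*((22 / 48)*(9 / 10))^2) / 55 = 3861 / 608000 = 0.01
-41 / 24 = -1.71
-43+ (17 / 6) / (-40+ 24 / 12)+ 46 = 667 / 228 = 2.93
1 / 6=0.17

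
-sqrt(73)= -8.54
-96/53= -1.81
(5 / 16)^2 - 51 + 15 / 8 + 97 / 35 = -414453 / 8960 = -46.26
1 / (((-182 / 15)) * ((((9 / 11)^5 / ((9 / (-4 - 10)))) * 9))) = 805255 / 50152284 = 0.02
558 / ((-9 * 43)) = -62 / 43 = -1.44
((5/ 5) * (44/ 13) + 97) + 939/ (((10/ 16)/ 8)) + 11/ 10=12120.68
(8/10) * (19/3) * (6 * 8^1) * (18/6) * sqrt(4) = 7296/5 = 1459.20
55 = 55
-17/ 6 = -2.83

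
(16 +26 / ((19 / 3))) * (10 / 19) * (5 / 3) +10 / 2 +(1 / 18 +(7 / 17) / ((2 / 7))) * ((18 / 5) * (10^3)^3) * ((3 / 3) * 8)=793622400416755 / 18411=43105882375.58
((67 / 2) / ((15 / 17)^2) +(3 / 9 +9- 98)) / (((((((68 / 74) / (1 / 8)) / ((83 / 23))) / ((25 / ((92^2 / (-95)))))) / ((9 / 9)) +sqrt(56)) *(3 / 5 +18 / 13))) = -2840515816739940625 *sqrt(14) / 203458922155659384- 1288861329763836400 / 25432365269457423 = -102.92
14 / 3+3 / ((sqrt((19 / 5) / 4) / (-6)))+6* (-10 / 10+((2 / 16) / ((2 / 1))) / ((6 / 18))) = -36* sqrt(95) / 19 - 5 / 24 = -18.68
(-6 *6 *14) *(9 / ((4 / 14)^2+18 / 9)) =-2179.06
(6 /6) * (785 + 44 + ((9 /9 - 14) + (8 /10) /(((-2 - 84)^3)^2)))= 412658579838721 /505709043920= 816.00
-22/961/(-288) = 11/138384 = 0.00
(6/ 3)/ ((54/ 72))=8/ 3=2.67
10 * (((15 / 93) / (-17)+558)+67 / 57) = 167967860 / 30039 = 5591.66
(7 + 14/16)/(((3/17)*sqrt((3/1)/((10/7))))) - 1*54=-54 + 17*sqrt(210)/8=-23.21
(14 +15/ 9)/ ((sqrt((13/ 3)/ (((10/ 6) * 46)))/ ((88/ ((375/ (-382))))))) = -1579952 * sqrt(2990)/ 14625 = -5907.23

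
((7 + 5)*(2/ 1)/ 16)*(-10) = -15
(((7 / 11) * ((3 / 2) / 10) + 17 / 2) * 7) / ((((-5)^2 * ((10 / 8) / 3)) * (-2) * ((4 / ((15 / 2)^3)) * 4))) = -76.15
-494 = -494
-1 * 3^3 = -27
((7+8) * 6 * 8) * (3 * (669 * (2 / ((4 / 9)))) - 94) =6435000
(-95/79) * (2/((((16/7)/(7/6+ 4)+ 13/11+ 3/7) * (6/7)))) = -6479/4740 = -1.37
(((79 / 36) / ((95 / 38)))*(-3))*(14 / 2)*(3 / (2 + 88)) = -0.61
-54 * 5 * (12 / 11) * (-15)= 48600 / 11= 4418.18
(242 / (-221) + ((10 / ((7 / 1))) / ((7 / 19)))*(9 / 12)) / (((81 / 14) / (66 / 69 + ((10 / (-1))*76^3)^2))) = 1933823004342003902 / 320229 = 6038875318419.02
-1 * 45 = -45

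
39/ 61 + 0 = 39/ 61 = 0.64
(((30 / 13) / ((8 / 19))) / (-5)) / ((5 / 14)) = -399 / 130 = -3.07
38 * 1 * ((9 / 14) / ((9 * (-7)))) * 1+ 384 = 18797 / 49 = 383.61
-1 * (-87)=87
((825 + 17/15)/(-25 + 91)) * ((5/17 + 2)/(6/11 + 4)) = 40274/6375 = 6.32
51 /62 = 0.82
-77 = -77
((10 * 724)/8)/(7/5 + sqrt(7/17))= 76925/94 - 22625 * sqrt(119)/658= 443.26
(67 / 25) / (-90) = -67 / 2250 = -0.03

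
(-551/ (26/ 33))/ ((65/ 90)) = -968.33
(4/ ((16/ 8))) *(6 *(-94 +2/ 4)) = -1122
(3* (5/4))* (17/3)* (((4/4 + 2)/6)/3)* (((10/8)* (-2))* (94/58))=-19975/1392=-14.35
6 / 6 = 1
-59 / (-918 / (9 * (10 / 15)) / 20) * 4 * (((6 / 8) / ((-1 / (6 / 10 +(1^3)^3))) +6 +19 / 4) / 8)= 11269 / 306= 36.83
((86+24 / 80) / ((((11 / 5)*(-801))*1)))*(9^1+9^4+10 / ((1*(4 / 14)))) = -5700115 / 17622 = -323.47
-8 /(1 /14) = -112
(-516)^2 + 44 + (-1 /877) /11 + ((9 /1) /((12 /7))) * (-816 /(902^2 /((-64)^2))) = 47499459628977 /178382677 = 266278.43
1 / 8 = 0.12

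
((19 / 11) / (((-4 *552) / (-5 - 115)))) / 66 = 95 / 66792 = 0.00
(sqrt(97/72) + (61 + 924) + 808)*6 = sqrt(194)/2 + 10758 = 10764.96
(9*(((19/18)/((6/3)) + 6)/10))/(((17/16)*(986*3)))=47/25143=0.00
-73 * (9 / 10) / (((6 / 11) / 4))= -2409 / 5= -481.80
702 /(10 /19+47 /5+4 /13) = 288990 /4213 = 68.59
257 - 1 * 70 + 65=252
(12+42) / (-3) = -18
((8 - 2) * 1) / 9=2 / 3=0.67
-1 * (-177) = 177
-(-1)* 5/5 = 1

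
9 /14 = 0.64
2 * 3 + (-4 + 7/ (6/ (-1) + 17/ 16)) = 46/ 79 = 0.58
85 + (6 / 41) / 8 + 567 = 106931 / 164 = 652.02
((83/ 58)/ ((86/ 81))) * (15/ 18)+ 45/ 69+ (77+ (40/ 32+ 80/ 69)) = 55883063/ 688344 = 81.18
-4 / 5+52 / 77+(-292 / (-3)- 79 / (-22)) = 232847 / 2310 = 100.80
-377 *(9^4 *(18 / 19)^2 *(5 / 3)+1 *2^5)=-1340043484 / 361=-3712031.81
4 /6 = 2 /3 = 0.67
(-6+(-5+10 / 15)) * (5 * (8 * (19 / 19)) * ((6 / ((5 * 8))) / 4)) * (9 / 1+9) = -279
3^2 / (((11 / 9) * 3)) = 27 / 11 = 2.45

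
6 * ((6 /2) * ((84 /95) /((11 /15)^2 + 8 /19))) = 68040 /4099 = 16.60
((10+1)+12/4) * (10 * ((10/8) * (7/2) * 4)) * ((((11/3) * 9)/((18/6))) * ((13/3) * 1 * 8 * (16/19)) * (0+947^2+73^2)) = 40456198182400/57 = 709757862849.12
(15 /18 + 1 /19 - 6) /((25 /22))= -6413 /1425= -4.50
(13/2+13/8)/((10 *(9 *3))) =13/432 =0.03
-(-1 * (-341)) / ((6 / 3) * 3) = -341 / 6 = -56.83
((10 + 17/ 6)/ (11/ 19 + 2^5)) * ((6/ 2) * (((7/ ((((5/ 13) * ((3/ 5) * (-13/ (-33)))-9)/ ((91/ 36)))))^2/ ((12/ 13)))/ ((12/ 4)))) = 388919531/ 231040512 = 1.68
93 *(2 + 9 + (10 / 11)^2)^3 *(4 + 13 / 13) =1362610885815 / 1771561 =769158.32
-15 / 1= -15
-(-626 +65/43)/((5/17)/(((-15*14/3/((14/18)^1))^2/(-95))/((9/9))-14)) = -860960886/4085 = -210761.54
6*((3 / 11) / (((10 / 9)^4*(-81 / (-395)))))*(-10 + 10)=0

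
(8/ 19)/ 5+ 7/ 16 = 793/ 1520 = 0.52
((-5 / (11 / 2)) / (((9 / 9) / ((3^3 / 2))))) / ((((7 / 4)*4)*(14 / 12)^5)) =-1049760 / 1294139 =-0.81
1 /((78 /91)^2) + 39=1453 /36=40.36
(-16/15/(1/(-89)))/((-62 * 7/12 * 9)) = -2848/9765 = -0.29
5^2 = 25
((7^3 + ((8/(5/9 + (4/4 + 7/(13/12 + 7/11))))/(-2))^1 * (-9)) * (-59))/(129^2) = -118471705/95635827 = -1.24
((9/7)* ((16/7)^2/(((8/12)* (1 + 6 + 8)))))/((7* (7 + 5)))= 96/12005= 0.01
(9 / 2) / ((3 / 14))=21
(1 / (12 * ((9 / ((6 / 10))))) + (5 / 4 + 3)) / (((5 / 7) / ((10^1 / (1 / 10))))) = 5362 / 9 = 595.78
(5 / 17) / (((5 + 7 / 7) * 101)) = 5 / 10302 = 0.00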